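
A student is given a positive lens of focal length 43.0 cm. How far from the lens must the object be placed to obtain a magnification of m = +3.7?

31.4 cm

m = −d_i/d_o ⇒ d_i = −m·d_o.
1/f = 1/d_o + 1/d_i = 1/d_o − 1/(m·d_o) = (1 − 1/m)/d_o, so d_o = f(1 − 1/m) = (43.00)(1 − 1/(+3.7)) = 31.4 cm.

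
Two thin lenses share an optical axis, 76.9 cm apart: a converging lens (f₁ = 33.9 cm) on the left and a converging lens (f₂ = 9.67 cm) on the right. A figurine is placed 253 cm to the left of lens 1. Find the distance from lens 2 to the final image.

Lens 1: 1/d_i1 = 1/f₁ − 1/d_o1 = 1/(33.9) − 1/(253) = 0.02555, so d_i1 = 39.15 cm.
The intermediate image is 39.15 cm to the right of lens 1, which is 76.9 − (39.15) = 37.75 cm to the left of lens 2, so d_o2 = +37.75 cm.
Lens 2: 1/d_i2 = 1/f₂ − 1/d_o2 = 1/(9.67) − 1/(37.75) = 0.07692, so d_i2 = 13.0 cm.
The final image is real, 13.0 cm to the right of lens 2 (overall magnification ≈ 0.053).

13.0 cm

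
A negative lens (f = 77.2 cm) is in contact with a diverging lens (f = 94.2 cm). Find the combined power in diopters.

P₁ = 1/f₁ = 1/(-0.772 m) = -1.295 D; P₂ = 1/f₂ = 1/(-0.942 m) = -1.062 D.
For thin lenses in contact, P = P₁ + P₂ = (-1.295) + (-1.062) = -2.36 D.

P = -2.36 D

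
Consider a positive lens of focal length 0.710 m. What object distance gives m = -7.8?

0.801 m

m = −d_i/d_o ⇒ d_i = −m·d_o.
1/f = 1/d_o + 1/d_i = 1/d_o − 1/(m·d_o) = (1 − 1/m)/d_o, so d_o = f(1 − 1/m) = (0.7100)(1 − 1/(-7.8)) = 0.801 m.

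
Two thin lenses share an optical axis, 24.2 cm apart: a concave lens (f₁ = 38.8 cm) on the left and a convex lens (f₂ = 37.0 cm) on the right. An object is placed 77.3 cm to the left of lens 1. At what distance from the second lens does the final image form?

Lens 1 is diverging, so f₁ = −38.8 cm.
Lens 1: 1/d_i1 = 1/f₁ − 1/d_o1 = 1/(-38.8) − 1/(77.3) = -0.03871, so d_i1 = -25.83 cm.
The intermediate image is 25.83 cm to the left of lens 1 (virtual), which is 24.2 − (-25.83) = 50.03 cm to the left of lens 2, so d_o2 = +50.03 cm.
Lens 2: 1/d_i2 = 1/f₂ − 1/d_o2 = 1/(37.0) − 1/(50.03) = 0.007039, so d_i2 = 142 cm.
The final image is real, 142 cm to the right of lens 2 (overall magnification ≈ -0.95).

142 cm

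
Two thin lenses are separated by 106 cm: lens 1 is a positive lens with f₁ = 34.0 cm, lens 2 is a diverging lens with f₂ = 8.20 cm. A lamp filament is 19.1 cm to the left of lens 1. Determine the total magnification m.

m = +0.119

Lens 1: 1/d_i1 = 1/(34.0) − 1/(19.1) = -0.02294, so d_i1 = -43.58 cm; m₁ = −d_i1/d_o1 = +2.282.
d_o2 = 106 − (-43.58) = 149.6 cm.
f₂ = −8.20 cm (diverging).
Lens 2: 1/d_i2 = 1/(-8.20) − 1/(149.6) = -0.1286, so d_i2 = -7.774 cm; m₂ = −d_i2/d_o2 = +0.05196.
m = m₁·m₂ = (+2.282)(+0.05196) = +0.119.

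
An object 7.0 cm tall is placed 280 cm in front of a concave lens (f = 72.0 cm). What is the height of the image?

For a concave lens, f = -72.0 cm.
1/d_i = 1/f − 1/d_o = 1/(-72.00) − 1/(280) = -0.01746, so d_i = -57.27 cm.
m = −d_i/d_o = +0.2045.
|h_i| = |m|·h_o = 0.2045 × 7.0 = 1.43 cm. The image is virtual, upright and reduced, on the same side as the object.

1.43 cm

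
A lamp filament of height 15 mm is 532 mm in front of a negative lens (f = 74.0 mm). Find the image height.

For a negative lens, f = -74.0 mm.
1/d_i = 1/f − 1/d_o = 1/(-74.00) − 1/(532) = -0.01539, so d_i = -64.96 mm.
m = −d_i/d_o = +0.1221.
|h_i| = |m|·h_o = 0.1221 × 15 = 1.83 mm. The image is virtual, upright and reduced, on the same side as the object.

1.83 mm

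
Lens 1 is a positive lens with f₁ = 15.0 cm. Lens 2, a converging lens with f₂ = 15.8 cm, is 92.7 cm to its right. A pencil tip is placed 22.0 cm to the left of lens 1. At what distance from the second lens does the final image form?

24.2 cm

Lens 1: 1/d_i1 = 1/f₁ − 1/d_o1 = 1/(15.0) − 1/(22.0) = 0.02121, so d_i1 = 47.14 cm.
The intermediate image is 47.14 cm to the right of lens 1, which is 92.7 − (47.14) = 45.56 cm to the left of lens 2, so d_o2 = +45.56 cm.
Lens 2: 1/d_i2 = 1/f₂ − 1/d_o2 = 1/(15.8) − 1/(45.56) = 0.04134, so d_i2 = 24.2 cm.
The final image is real, 24.2 cm to the right of lens 2 (overall magnification ≈ 1.1).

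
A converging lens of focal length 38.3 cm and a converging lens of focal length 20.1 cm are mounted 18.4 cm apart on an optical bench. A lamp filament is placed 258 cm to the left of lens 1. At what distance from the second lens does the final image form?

Lens 1: 1/d_i1 = 1/f₁ − 1/d_o1 = 1/(38.3) − 1/(258) = 0.02223, so d_i1 = 44.98 cm.
The intermediate image is 44.98 cm to the right of lens 1, which lies 26.58 cm to the right of lens 2 — a virtual object — so d_o2 = −26.58 cm.
Lens 2: 1/d_i2 = 1/f₂ − 1/d_o2 = 1/(20.1) − 1/(-26.58) = 0.08737, so d_i2 = 11.4 cm.
The final image is real, 11.4 cm to the right of lens 2 (overall magnification ≈ -0.075).

11.4 cm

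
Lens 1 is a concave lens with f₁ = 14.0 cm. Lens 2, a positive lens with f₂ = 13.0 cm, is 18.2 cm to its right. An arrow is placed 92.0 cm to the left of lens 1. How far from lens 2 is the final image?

Lens 1 is diverging, so f₁ = −14.0 cm.
Lens 1: 1/d_i1 = 1/f₁ − 1/d_o1 = 1/(-14.0) − 1/(92.0) = -0.08230, so d_i1 = -12.15 cm.
The intermediate image is 12.15 cm to the left of lens 1 (virtual), which is 18.2 − (-12.15) = 30.35 cm to the left of lens 2, so d_o2 = +30.35 cm.
Lens 2: 1/d_i2 = 1/f₂ − 1/d_o2 = 1/(13.0) − 1/(30.35) = 0.04397, so d_i2 = 22.7 cm.
The final image is real, 22.7 cm to the right of lens 2 (overall magnification ≈ -0.099).

22.7 cm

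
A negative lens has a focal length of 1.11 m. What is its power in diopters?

For a negative lens, f = −1.11 m.
P = 1/f = 1/(-1.11 m) = -0.901 D.

P = -0.901 D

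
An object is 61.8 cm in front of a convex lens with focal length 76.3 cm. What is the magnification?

1/d_i = 1/f − 1/d_o = 1/(76.30) − 1/(61.8) = -0.003075, so d_i = -325.2 cm.
m = −d_i/d_o = −(-325.2)/(61.8) = +5.26.
The image is virtual, upright and enlarged, on the same side as the object.

m = +5.26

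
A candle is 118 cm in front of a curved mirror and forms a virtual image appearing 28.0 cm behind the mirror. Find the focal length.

f = -36.7 cm (convex)

Virtual image ⇒ d_i = −28.0 cm.
1/f = 1/d_o + 1/d_i = 1/(118) + 1/(-28.0) = -0.02724, so f = -36.7 cm.
Since f is negative, the curved mirror is convex.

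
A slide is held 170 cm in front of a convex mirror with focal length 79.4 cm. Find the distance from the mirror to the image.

54.1 cm

For a convex mirror, f = -79.4 cm.
Mirror equation: 1/q = 1/f − 1/p = 1/(-79.40) − 1/(170) = -0.01259 − 0.005882 = -0.01848, so q = -54.1 cm.
The image is virtual, upright and reduced, behind the mirror.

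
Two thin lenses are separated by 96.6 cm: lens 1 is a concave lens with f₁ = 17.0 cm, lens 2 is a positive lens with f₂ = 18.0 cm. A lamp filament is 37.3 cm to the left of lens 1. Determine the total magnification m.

f₁ = −17.0 cm (diverging).
Lens 1: 1/d_i1 = 1/(-17.0) − 1/(37.3) = -0.08563, so d_i1 = -11.68 cm; m₁ = −d_i1/d_o1 = +0.3131.
d_o2 = 96.6 − (-11.68) = 108.3 cm.
Lens 2: 1/d_i2 = 1/(18.0) − 1/(108.3) = 0.04632, so d_i2 = 21.59 cm; m₂ = −d_i2/d_o2 = -0.1993.
m = m₁·m₂ = (+0.3131)(-0.1993) = -0.0624.

m = -0.0624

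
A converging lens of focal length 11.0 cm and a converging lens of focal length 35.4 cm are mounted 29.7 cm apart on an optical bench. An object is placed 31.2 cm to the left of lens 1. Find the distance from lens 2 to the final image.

Lens 1: 1/d_i1 = 1/f₁ − 1/d_o1 = 1/(11.0) − 1/(31.2) = 0.05886, so d_i1 = 16.99 cm.
The intermediate image is 16.99 cm to the right of lens 1, which is 29.7 − (16.99) = 12.71 cm to the left of lens 2, so d_o2 = +12.71 cm.
Lens 2: 1/d_i2 = 1/f₂ − 1/d_o2 = 1/(35.4) − 1/(12.71) = -0.05043, so d_i2 = -19.8 cm.
The final image is virtual, 19.8 cm to the left of lens 2 (overall magnification ≈ -0.85).

19.8 cm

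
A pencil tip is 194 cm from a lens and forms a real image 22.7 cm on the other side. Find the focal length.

f = 20.3 cm (converging)

Real image ⇒ d_i = +22.7 cm.
1/f = 1/d_o + 1/d_i = 1/(194) + 1/(22.7) = 0.04921, so f = 20.3 cm.
Since f is positive, the lens is converging.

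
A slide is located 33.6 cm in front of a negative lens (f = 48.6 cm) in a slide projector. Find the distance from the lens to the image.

For a negative lens, f = -48.6 cm.
Lens equation: 1/d_i = 1/f − 1/d_o = 1/(-48.60) − 1/(33.6) = -0.02058 − 0.02976 = -0.05034, so d_i = -19.9 cm.
The image is virtual, upright and reduced, on the same side as the object.

19.9 cm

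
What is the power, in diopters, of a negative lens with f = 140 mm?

For a negative lens, f = −140 mm.
f = -14.0 cm = -0.140 m.
P = 1/f = 1/(-0.140 m) = -7.14 D.

P = -7.14 D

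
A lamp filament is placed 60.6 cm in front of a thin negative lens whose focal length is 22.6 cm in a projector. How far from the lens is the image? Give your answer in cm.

For a negative lens, f = -22.6 cm.
Thin-lens equation: 1/v = 1/f − 1/u = 1/(-22.60) − 1/(60.6) = -0.04425 − 0.01650 = -0.06075, so v = -16.5 cm.
The image is virtual, upright and reduced, on the same side as the object.

16.5 cm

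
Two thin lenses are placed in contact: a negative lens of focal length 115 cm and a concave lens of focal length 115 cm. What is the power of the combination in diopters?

P = -1.74 D

P₁ = 1/f₁ = 1/(-1.15 m) = -0.8696 D; P₂ = 1/f₂ = 1/(-1.15 m) = -0.8696 D.
For thin lenses in contact, P = P₁ + P₂ = (-0.8696) + (-0.8696) = -1.74 D.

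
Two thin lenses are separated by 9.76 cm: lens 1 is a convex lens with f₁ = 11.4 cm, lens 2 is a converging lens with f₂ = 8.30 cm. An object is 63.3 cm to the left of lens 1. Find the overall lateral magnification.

Lens 1: 1/d_i1 = 1/(11.4) − 1/(63.3) = 0.07192, so d_i1 = 13.90 cm; m₁ = −d_i1/d_o1 = -0.2196.
d_o2 = 9.76 − (13.90) = -4.140 cm (virtual object).
Lens 2: 1/d_i2 = 1/(8.30) − 1/(-4.140) = 0.3620, so d_i2 = 2.762 cm; m₂ = −d_i2/d_o2 = +0.6672.
m = m₁·m₂ = (-0.2196)(+0.6672) = -0.147.

m = -0.147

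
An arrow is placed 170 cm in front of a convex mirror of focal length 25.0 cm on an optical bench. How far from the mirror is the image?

21.8 cm

For a convex mirror, f = -25.0 cm.
Mirror equation: 1/q = 1/f − 1/p = 1/(-25.00) − 1/(170) = -0.04000 − 0.005882 = -0.04588, so q = -21.8 cm.
The image is virtual, upright and reduced, behind the mirror.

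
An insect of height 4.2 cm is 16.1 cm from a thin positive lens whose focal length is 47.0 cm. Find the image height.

6.39 cm

1/d_i = 1/f − 1/d_o = 1/(47.00) − 1/(16.1) = -0.04084, so d_i = -24.49 cm.
m = −d_i/d_o = +1.521.
|h_i| = |m|·h_o = 1.521 × 4.2 = 6.39 cm. The image is virtual, upright and enlarged, on the same side as the object.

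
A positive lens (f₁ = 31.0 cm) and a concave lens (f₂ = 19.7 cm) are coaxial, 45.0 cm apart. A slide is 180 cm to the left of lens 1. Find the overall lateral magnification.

Lens 1: 1/d_i1 = 1/(31.0) − 1/(180) = 0.02670, so d_i1 = 37.45 cm; m₁ = −d_i1/d_o1 = -0.2081.
d_o2 = 45.0 − (37.45) = 7.550 cm.
f₂ = −19.7 cm (diverging).
Lens 2: 1/d_i2 = 1/(-19.7) − 1/(7.550) = -0.1832, so d_i2 = -5.458 cm; m₂ = −d_i2/d_o2 = +0.7229.
m = m₁·m₂ = (-0.2081)(+0.7229) = -0.150.

m = -0.150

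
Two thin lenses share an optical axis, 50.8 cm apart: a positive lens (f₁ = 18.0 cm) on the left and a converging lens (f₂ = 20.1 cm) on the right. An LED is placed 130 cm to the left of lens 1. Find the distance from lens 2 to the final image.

Lens 1: 1/d_i1 = 1/f₁ − 1/d_o1 = 1/(18.0) − 1/(130) = 0.04786, so d_i1 = 20.89 cm.
The intermediate image is 20.89 cm to the right of lens 1, which is 50.8 − (20.89) = 29.91 cm to the left of lens 2, so d_o2 = +29.91 cm.
Lens 2: 1/d_i2 = 1/f₂ − 1/d_o2 = 1/(20.1) − 1/(29.91) = 0.01632, so d_i2 = 61.3 cm.
The final image is real, 61.3 cm to the right of lens 2 (overall magnification ≈ 0.33).

61.3 cm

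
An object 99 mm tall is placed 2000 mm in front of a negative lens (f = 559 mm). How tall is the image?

21.6 mm

For a negative lens, f = -559 mm.
1/d_i = 1/f − 1/d_o = 1/(-559.0) − 1/(2000) = -0.002289, so d_i = -436.9 mm.
m = −d_i/d_o = +0.2184.
|h_i| = |m|·h_o = 0.2184 × 99 = 21.6 mm. The image is virtual, upright and reduced, on the same side as the object.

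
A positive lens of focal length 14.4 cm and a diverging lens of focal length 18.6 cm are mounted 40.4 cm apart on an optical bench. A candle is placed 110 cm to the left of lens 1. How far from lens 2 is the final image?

10.4 cm

Lens 1: 1/d_i1 = 1/f₁ − 1/d_o1 = 1/(14.4) − 1/(110) = 0.06035, so d_i1 = 16.57 cm.
The intermediate image is 16.57 cm to the right of lens 1, which is 40.4 − (16.57) = 23.83 cm to the left of lens 2, so d_o2 = +23.83 cm.
Lens 2 is diverging, so f₂ = −18.6 cm.
Lens 2: 1/d_i2 = 1/f₂ − 1/d_o2 = 1/(-18.6) − 1/(23.83) = -0.09573, so d_i2 = -10.4 cm.
The final image is virtual, 10.4 cm to the left of lens 2 (overall magnification ≈ -0.066).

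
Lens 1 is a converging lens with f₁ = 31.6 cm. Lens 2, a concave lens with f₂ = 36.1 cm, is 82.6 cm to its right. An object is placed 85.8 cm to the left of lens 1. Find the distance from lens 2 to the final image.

Lens 1: 1/d_i1 = 1/f₁ − 1/d_o1 = 1/(31.6) − 1/(85.8) = 0.01999, so d_i1 = 50.02 cm.
The intermediate image is 50.02 cm to the right of lens 1, which is 82.6 − (50.02) = 32.58 cm to the left of lens 2, so d_o2 = +32.58 cm.
Lens 2 is diverging, so f₂ = −36.1 cm.
Lens 2: 1/d_i2 = 1/f₂ − 1/d_o2 = 1/(-36.1) − 1/(32.58) = -0.05839, so d_i2 = -17.1 cm.
The final image is virtual, 17.1 cm to the left of lens 2 (overall magnification ≈ -0.31).

17.1 cm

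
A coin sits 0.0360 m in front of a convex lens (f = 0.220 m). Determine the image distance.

0.0430 m

Lens equation: 1/d_i = 1/f − 1/d_o = 1/(0.2200) − 1/(0.0360) = 4.545 − 27.78 = -23.23, so d_i = -0.0430 m.
The image is virtual, upright and enlarged, on the same side as the object.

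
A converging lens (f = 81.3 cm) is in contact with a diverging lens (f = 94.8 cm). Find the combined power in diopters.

P = +0.175 D

P₁ = 1/f₁ = 1/(0.813 m) = +1.230 D; P₂ = 1/f₂ = 1/(-0.948 m) = -1.055 D.
For thin lenses in contact, P = P₁ + P₂ = (+1.230) + (-1.055) = +0.175 D.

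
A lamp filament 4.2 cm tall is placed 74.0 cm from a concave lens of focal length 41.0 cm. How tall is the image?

For a concave lens, f = -41.0 cm.
1/d_i = 1/f − 1/d_o = 1/(-41.00) − 1/(74.0) = -0.03790, so d_i = -26.38 cm.
m = −d_i/d_o = +0.3565.
|h_i| = |m|·h_o = 0.3565 × 4.2 = 1.50 cm. The image is virtual, upright and reduced, on the same side as the object.

1.50 cm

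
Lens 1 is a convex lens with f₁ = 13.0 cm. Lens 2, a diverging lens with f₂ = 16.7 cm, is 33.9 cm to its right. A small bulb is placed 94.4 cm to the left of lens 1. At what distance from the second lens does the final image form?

Lens 1: 1/d_i1 = 1/f₁ − 1/d_o1 = 1/(13.0) − 1/(94.4) = 0.06633, so d_i1 = 15.08 cm.
The intermediate image is 15.08 cm to the right of lens 1, which is 33.9 − (15.08) = 18.82 cm to the left of lens 2, so d_o2 = +18.82 cm.
Lens 2 is diverging, so f₂ = −16.7 cm.
Lens 2: 1/d_i2 = 1/f₂ − 1/d_o2 = 1/(-16.7) − 1/(18.82) = -0.1130, so d_i2 = -8.85 cm.
The final image is virtual, 8.85 cm to the left of lens 2 (overall magnification ≈ -0.075).

8.85 cm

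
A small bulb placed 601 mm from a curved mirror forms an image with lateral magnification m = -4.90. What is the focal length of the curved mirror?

f = 499 mm (concave)

m = −d_i/d_o ⇒ d_i = −m·d_o = −(-4.90)·(601) = 2945 mm.
1/f = 1/d_o + 1/d_i = 1/(601) + 1/(2945) = 0.002003, so f = 499 mm.
Since f is positive, the curved mirror is concave.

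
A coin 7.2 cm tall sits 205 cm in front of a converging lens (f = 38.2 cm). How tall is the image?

1/d_i = 1/f − 1/d_o = 1/(38.20) − 1/(205) = 0.02130, so d_i = 46.95 cm.
m = −d_i/d_o = -0.2290.
|h_i| = |m|·h_o = 0.2290 × 7.2 = 1.65 cm. The image is real, inverted and reduced, on the far side of the lens.

1.65 cm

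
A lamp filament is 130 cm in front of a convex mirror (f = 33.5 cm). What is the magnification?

m = +0.205

For a convex mirror, f = -33.5 cm.
1/d_i = 1/f − 1/d_o = 1/(-33.50) − 1/(130) = -0.03754, so d_i = -26.64 cm.
m = −d_i/d_o = −(-26.64)/(130) = +0.205.
The image is virtual, upright and reduced, behind the mirror.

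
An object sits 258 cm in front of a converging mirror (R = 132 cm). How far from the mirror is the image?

f = R/2 = 132/2 = 66.00 cm.
Mirror equation: 1/v = 1/f − 1/u = 1/(66.00) − 1/(258) = 0.01515 − 0.003876 = 0.01128, so v = 88.7 cm.
The image is real, inverted and reduced, in front of the mirror.

88.7 cm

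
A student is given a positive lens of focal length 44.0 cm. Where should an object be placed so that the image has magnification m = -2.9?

59.2 cm

m = −d_i/d_o ⇒ d_i = −m·d_o.
1/f = 1/d_o + 1/d_i = 1/d_o − 1/(m·d_o) = (1 − 1/m)/d_o, so d_o = f(1 − 1/m) = (44.00)(1 − 1/(-2.9)) = 59.2 cm.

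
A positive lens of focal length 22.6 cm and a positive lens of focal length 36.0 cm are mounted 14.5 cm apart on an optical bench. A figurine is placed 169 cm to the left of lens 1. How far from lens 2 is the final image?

8.77 cm

Lens 1: 1/d_i1 = 1/f₁ − 1/d_o1 = 1/(22.6) − 1/(169) = 0.03833, so d_i1 = 26.09 cm.
The intermediate image is 26.09 cm to the right of lens 1, which lies 11.59 cm to the right of lens 2 — a virtual object — so d_o2 = −11.59 cm.
Lens 2: 1/d_i2 = 1/f₂ − 1/d_o2 = 1/(36.0) − 1/(-11.59) = 0.1141, so d_i2 = 8.77 cm.
The final image is real, 8.77 cm to the right of lens 2 (overall magnification ≈ -0.12).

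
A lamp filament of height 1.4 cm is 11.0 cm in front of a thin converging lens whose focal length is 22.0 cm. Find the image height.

1/d_i = 1/f − 1/d_o = 1/(22.00) − 1/(11.0) = -0.04545, so d_i = -22.00 cm.
m = −d_i/d_o = +2.000.
|h_i| = |m|·h_o = 2.000 × 1.4 = 2.80 cm. The image is virtual, upright and enlarged, on the same side as the object.

2.80 cm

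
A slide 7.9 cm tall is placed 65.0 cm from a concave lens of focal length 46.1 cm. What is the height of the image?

3.28 cm

For a concave lens, f = -46.1 cm.
1/d_i = 1/f − 1/d_o = 1/(-46.10) − 1/(65.0) = -0.03708, so d_i = -26.97 cm.
m = −d_i/d_o = +0.4149.
|h_i| = |m|·h_o = 0.4149 × 7.9 = 3.28 cm. The image is virtual, upright and reduced, on the same side as the object.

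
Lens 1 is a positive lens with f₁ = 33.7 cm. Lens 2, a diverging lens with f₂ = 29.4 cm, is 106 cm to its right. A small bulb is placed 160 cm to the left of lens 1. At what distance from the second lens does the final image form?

Lens 1: 1/d_i1 = 1/f₁ − 1/d_o1 = 1/(33.7) − 1/(160) = 0.02342, so d_i1 = 42.69 cm.
The intermediate image is 42.69 cm to the right of lens 1, which is 106 − (42.69) = 63.31 cm to the left of lens 2, so d_o2 = +63.31 cm.
Lens 2 is diverging, so f₂ = −29.4 cm.
Lens 2: 1/d_i2 = 1/f₂ − 1/d_o2 = 1/(-29.4) − 1/(63.31) = -0.04981, so d_i2 = -20.1 cm.
The final image is virtual, 20.1 cm to the left of lens 2 (overall magnification ≈ -0.085).

20.1 cm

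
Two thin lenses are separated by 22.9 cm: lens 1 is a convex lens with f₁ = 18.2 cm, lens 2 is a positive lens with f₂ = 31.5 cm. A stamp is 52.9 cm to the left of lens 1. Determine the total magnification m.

m = -0.455

Lens 1: 1/d_i1 = 1/(18.2) − 1/(52.9) = 0.03604, so d_i1 = 27.75 cm; m₁ = −d_i1/d_o1 = -0.5246.
d_o2 = 22.9 − (27.75) = -4.850 cm (virtual object).
Lens 2: 1/d_i2 = 1/(31.5) − 1/(-4.850) = 0.2379, so d_i2 = 4.203 cm; m₂ = −d_i2/d_o2 = +0.8666.
m = m₁·m₂ = (-0.5246)(+0.8666) = -0.455.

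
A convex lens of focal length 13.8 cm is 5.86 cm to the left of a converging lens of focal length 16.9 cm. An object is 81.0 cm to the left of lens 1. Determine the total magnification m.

m = -0.125

Lens 1: 1/d_i1 = 1/(13.8) − 1/(81.0) = 0.06012, so d_i1 = 16.63 cm; m₁ = −d_i1/d_o1 = -0.2053.
d_o2 = 5.86 − (16.63) = -10.77 cm (virtual object).
Lens 2: 1/d_i2 = 1/(16.9) − 1/(-10.77) = 0.1520, so d_i2 = 6.578 cm; m₂ = −d_i2/d_o2 = +0.6108.
m = m₁·m₂ = (-0.2053)(+0.6108) = -0.125.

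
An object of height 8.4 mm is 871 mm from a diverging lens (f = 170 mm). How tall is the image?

For a diverging lens, f = -170 mm.
1/d_i = 1/f − 1/d_o = 1/(-170.0) − 1/(871) = -0.007030, so d_i = -142.2 mm.
m = −d_i/d_o = +0.1633.
|h_i| = |m|·h_o = 0.1633 × 8.4 = 1.37 mm. The image is virtual, upright and reduced, on the same side as the object.

1.37 mm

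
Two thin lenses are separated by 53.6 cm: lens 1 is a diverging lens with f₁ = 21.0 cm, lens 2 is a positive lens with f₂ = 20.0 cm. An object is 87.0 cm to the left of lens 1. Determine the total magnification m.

f₁ = −21.0 cm (diverging).
Lens 1: 1/d_i1 = 1/(-21.0) − 1/(87.0) = -0.05911, so d_i1 = -16.92 cm; m₁ = −d_i1/d_o1 = +0.1945.
d_o2 = 53.6 − (-16.92) = 70.52 cm.
Lens 2: 1/d_i2 = 1/(20.0) − 1/(70.52) = 0.03582, so d_i2 = 27.92 cm; m₂ = −d_i2/d_o2 = -0.3959.
m = m₁·m₂ = (+0.1945)(-0.3959) = -0.0770.

m = -0.0770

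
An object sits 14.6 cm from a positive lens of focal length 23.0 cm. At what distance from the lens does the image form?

Lens equation: 1/d_i = 1/f − 1/d_o = 1/(23.00) − 1/(14.6) = 0.04348 − 0.06849 = -0.02501, so d_i = -40.0 cm.
The image is virtual, upright and enlarged, on the same side as the object.

40.0 cm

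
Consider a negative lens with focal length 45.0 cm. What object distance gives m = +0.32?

95.6 cm

For a negative lens, f = -45.0 cm.
m = −d_i/d_o ⇒ d_i = −m·d_o.
1/f = 1/d_o + 1/d_i = 1/d_o − 1/(m·d_o) = (1 − 1/m)/d_o, so d_o = f(1 − 1/m) = (-45.00)(1 − 1/(+0.32)) = 95.6 cm.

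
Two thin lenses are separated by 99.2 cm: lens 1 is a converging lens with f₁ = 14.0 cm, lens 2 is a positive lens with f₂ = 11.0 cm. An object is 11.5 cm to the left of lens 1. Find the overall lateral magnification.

Lens 1: 1/d_i1 = 1/(14.0) − 1/(11.5) = -0.01553, so d_i1 = -64.40 cm; m₁ = −d_i1/d_o1 = +5.600.
d_o2 = 99.2 − (-64.40) = 163.6 cm.
Lens 2: 1/d_i2 = 1/(11.0) − 1/(163.6) = 0.08480, so d_i2 = 11.79 cm; m₂ = −d_i2/d_o2 = -0.07208.
m = m₁·m₂ = (+5.600)(-0.07208) = -0.404.

m = -0.404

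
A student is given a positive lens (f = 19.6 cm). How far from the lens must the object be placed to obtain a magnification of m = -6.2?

m = −d_i/d_o ⇒ d_i = −m·d_o.
1/f = 1/d_o + 1/d_i = 1/d_o − 1/(m·d_o) = (1 − 1/m)/d_o, so d_o = f(1 − 1/m) = (19.60)(1 − 1/(-6.2)) = 22.8 cm.

22.8 cm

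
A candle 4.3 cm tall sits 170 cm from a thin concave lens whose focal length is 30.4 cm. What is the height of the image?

0.652 cm

For a concave lens, f = -30.4 cm.
1/d_i = 1/f − 1/d_o = 1/(-30.40) − 1/(170) = -0.03878, so d_i = -25.79 cm.
m = −d_i/d_o = +0.1517.
|h_i| = |m|·h_o = 0.1517 × 4.3 = 0.652 cm. The image is virtual, upright and reduced, on the same side as the object.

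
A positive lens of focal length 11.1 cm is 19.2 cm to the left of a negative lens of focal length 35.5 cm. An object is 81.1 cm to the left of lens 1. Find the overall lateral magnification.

Lens 1: 1/d_i1 = 1/(11.1) − 1/(81.1) = 0.07776, so d_i1 = 12.86 cm; m₁ = −d_i1/d_o1 = -0.1586.
d_o2 = 19.2 − (12.86) = 6.340 cm.
f₂ = −35.5 cm (diverging).
Lens 2: 1/d_i2 = 1/(-35.5) − 1/(6.340) = -0.1859, so d_i2 = -5.379 cm; m₂ = −d_i2/d_o2 = +0.8485.
m = m₁·m₂ = (-0.1586)(+0.8485) = -0.135.

m = -0.135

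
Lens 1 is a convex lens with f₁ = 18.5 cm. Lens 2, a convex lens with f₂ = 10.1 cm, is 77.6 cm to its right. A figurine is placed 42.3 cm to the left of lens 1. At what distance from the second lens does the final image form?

Lens 1: 1/d_i1 = 1/f₁ − 1/d_o1 = 1/(18.5) − 1/(42.3) = 0.03041, so d_i1 = 32.88 cm.
The intermediate image is 32.88 cm to the right of lens 1, which is 77.6 − (32.88) = 44.72 cm to the left of lens 2, so d_o2 = +44.72 cm.
Lens 2: 1/d_i2 = 1/f₂ − 1/d_o2 = 1/(10.1) − 1/(44.72) = 0.07665, so d_i2 = 13.0 cm.
The final image is real, 13.0 cm to the right of lens 2 (overall magnification ≈ 0.23).

13.0 cm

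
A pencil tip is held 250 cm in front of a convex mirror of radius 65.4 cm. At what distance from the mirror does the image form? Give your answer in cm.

28.9 cm

f = R/2 = 65.4/2 = 32.70 cm; for a convex mirror, f = -32.70 cm.
Mirror equation: 1/v = 1/f − 1/u = 1/(-32.70) − 1/(250) = -0.03058 − 0.004000 = -0.03458, so v = -28.9 cm.
The image is virtual, upright and reduced, behind the mirror.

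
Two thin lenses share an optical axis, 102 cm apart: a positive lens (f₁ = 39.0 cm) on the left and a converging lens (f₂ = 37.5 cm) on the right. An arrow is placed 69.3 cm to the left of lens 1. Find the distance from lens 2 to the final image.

Lens 1: 1/d_i1 = 1/f₁ − 1/d_o1 = 1/(39.0) − 1/(69.3) = 0.01121, so d_i1 = 89.20 cm.
The intermediate image is 89.20 cm to the right of lens 1, which is 102 − (89.20) = 12.80 cm to the left of lens 2, so d_o2 = +12.80 cm.
Lens 2: 1/d_i2 = 1/f₂ − 1/d_o2 = 1/(37.5) − 1/(12.80) = -0.05146, so d_i2 = -19.4 cm.
The final image is virtual, 19.4 cm to the left of lens 2 (overall magnification ≈ -2.0).

19.4 cm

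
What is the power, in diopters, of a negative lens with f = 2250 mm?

For a negative lens, f = −2250 mm.
f = -225 cm = -2.25 m.
P = 1/f = 1/(-2.25 m) = -0.444 D.

P = -0.444 D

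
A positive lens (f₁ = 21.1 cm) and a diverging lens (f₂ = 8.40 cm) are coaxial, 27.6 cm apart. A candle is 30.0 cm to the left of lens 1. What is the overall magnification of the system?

Lens 1: 1/d_i1 = 1/(21.1) − 1/(30.0) = 0.01406, so d_i1 = 71.12 cm; m₁ = −d_i1/d_o1 = -2.371.
d_o2 = 27.6 − (71.12) = -43.52 cm (virtual object).
f₂ = −8.40 cm (diverging).
Lens 2: 1/d_i2 = 1/(-8.40) − 1/(-43.52) = -0.09607, so d_i2 = -10.41 cm; m₂ = −d_i2/d_o2 = -0.2392.
m = m₁·m₂ = (-2.371)(-0.2392) = +0.567.

m = +0.567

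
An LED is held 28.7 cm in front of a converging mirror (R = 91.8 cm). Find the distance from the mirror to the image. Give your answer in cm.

76.6 cm

f = R/2 = 91.8/2 = 45.90 cm.
Mirror equation: 1/q = 1/f − 1/p = 1/(45.90) − 1/(28.7) = 0.02179 − 0.03484 = -0.01306, so q = -76.6 cm.
The image is virtual, upright and enlarged, behind the mirror.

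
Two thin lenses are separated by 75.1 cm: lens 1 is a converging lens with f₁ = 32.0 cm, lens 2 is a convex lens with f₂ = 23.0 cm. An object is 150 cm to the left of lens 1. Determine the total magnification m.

m = +0.546

Lens 1: 1/d_i1 = 1/(32.0) − 1/(150) = 0.02458, so d_i1 = 40.68 cm; m₁ = −d_i1/d_o1 = -0.2712.
d_o2 = 75.1 − (40.68) = 34.42 cm.
Lens 2: 1/d_i2 = 1/(23.0) − 1/(34.42) = 0.01443, so d_i2 = 69.32 cm; m₂ = −d_i2/d_o2 = -2.014.
m = m₁·m₂ = (-0.2712)(-2.014) = +0.546.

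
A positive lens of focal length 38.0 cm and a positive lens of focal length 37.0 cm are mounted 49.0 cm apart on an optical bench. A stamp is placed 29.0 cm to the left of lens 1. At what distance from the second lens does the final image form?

47.2 cm

Lens 1: 1/d_i1 = 1/f₁ − 1/d_o1 = 1/(38.0) − 1/(29.0) = -0.008167, so d_i1 = -122.4 cm.
The intermediate image is 122.4 cm to the left of lens 1 (virtual), which is 49.0 − (-122.4) = 171.4 cm to the left of lens 2, so d_o2 = +171.4 cm.
Lens 2: 1/d_i2 = 1/f₂ − 1/d_o2 = 1/(37.0) − 1/(171.4) = 0.02119, so d_i2 = 47.2 cm.
The final image is real, 47.2 cm to the right of lens 2 (overall magnification ≈ -1.2).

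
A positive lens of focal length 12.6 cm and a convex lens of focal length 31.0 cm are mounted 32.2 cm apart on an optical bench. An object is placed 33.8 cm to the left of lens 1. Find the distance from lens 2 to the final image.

Lens 1: 1/d_i1 = 1/f₁ − 1/d_o1 = 1/(12.6) − 1/(33.8) = 0.04978, so d_i1 = 20.09 cm.
The intermediate image is 20.09 cm to the right of lens 1, which is 32.2 − (20.09) = 12.11 cm to the left of lens 2, so d_o2 = +12.11 cm.
Lens 2: 1/d_i2 = 1/f₂ − 1/d_o2 = 1/(31.0) − 1/(12.11) = -0.05032, so d_i2 = -19.9 cm.
The final image is virtual, 19.9 cm to the left of lens 2 (overall magnification ≈ -0.98).

19.9 cm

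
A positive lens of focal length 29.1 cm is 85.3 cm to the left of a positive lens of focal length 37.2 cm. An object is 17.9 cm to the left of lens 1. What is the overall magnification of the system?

Lens 1: 1/d_i1 = 1/(29.1) − 1/(17.9) = -0.02150, so d_i1 = -46.51 cm; m₁ = −d_i1/d_o1 = +2.598.
d_o2 = 85.3 − (-46.51) = 131.8 cm.
Lens 2: 1/d_i2 = 1/(37.2) − 1/(131.8) = 0.01929, so d_i2 = 51.83 cm; m₂ = −d_i2/d_o2 = -0.3932.
m = m₁·m₂ = (+2.598)(-0.3932) = -1.02.

m = -1.02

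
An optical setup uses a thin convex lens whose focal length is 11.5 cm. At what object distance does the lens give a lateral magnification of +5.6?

9.45 cm

m = −d_i/d_o ⇒ d_i = −m·d_o.
1/f = 1/d_o + 1/d_i = 1/d_o − 1/(m·d_o) = (1 − 1/m)/d_o, so d_o = f(1 − 1/m) = (11.50)(1 − 1/(+5.6)) = 9.45 cm.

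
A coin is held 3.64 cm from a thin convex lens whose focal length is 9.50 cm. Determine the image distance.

Thin-lens equation: 1/d_i = 1/f − 1/d_o = 1/(9.500) − 1/(3.64) = 0.1053 − 0.2747 = -0.1695, so d_i = -5.90 cm.
The image is virtual, upright and enlarged, on the same side as the object.

5.90 cm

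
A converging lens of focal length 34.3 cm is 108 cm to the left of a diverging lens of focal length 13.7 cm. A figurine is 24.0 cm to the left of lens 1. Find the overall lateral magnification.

m = +0.226

Lens 1: 1/d_i1 = 1/(34.3) − 1/(24.0) = -0.01251, so d_i1 = -79.92 cm; m₁ = −d_i1/d_o1 = +3.330.
d_o2 = 108 − (-79.92) = 187.9 cm.
f₂ = −13.7 cm (diverging).
Lens 2: 1/d_i2 = 1/(-13.7) − 1/(187.9) = -0.07831, so d_i2 = -12.77 cm; m₂ = −d_i2/d_o2 = +0.06796.
m = m₁·m₂ = (+3.330)(+0.06796) = +0.226.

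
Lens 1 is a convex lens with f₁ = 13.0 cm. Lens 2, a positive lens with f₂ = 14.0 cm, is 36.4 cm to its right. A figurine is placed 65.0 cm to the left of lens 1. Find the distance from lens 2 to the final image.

Lens 1: 1/d_i1 = 1/f₁ − 1/d_o1 = 1/(13.0) − 1/(65.0) = 0.06154, so d_i1 = 16.25 cm.
The intermediate image is 16.25 cm to the right of lens 1, which is 36.4 − (16.25) = 20.15 cm to the left of lens 2, so d_o2 = +20.15 cm.
Lens 2: 1/d_i2 = 1/f₂ − 1/d_o2 = 1/(14.0) − 1/(20.15) = 0.02180, so d_i2 = 45.9 cm.
The final image is real, 45.9 cm to the right of lens 2 (overall magnification ≈ 0.57).

45.9 cm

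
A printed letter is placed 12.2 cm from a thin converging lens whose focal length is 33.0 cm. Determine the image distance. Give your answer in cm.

19.4 cm

Lens equation: 1/s_i = 1/f − 1/s_o = 1/(33.00) − 1/(12.2) = 0.03030 − 0.08197 = -0.05166, so s_i = -19.4 cm.
The image is virtual, upright and enlarged, on the same side as the object.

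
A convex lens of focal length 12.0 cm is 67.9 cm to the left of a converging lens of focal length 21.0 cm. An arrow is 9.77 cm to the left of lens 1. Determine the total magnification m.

Lens 1: 1/d_i1 = 1/(12.0) − 1/(9.77) = -0.01902, so d_i1 = -52.57 cm; m₁ = −d_i1/d_o1 = +5.381.
d_o2 = 67.9 − (-52.57) = 120.5 cm.
Lens 2: 1/d_i2 = 1/(21.0) − 1/(120.5) = 0.03932, so d_i2 = 25.43 cm; m₂ = −d_i2/d_o2 = -0.2111.
m = m₁·m₂ = (+5.381)(-0.2111) = -1.14.

m = -1.14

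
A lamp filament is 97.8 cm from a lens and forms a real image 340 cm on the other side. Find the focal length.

f = 76.0 cm (converging)

Real image ⇒ d_i = +340 cm.
1/f = 1/d_o + 1/d_i = 1/(97.8) + 1/(340) = 0.01317, so f = 76.0 cm.
Since f is positive, the lens is converging.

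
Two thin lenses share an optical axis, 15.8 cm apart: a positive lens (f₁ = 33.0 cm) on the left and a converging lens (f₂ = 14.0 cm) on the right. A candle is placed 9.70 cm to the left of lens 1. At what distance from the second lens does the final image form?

26.6 cm

Lens 1: 1/d_i1 = 1/f₁ − 1/d_o1 = 1/(33.0) − 1/(9.70) = -0.07279, so d_i1 = -13.74 cm.
The intermediate image is 13.74 cm to the left of lens 1 (virtual), which is 15.8 − (-13.74) = 29.54 cm to the left of lens 2, so d_o2 = +29.54 cm.
Lens 2: 1/d_i2 = 1/f₂ − 1/d_o2 = 1/(14.0) − 1/(29.54) = 0.03758, so d_i2 = 26.6 cm.
The final image is real, 26.6 cm to the right of lens 2 (overall magnification ≈ -1.3).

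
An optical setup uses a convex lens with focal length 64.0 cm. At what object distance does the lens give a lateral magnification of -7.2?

72.9 cm

m = −d_i/d_o ⇒ d_i = −m·d_o.
1/f = 1/d_o + 1/d_i = 1/d_o − 1/(m·d_o) = (1 − 1/m)/d_o, so d_o = f(1 − 1/m) = (64.00)(1 − 1/(-7.2)) = 72.9 cm.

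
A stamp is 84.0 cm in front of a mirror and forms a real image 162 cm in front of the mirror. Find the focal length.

f = 55.3 cm (concave)

Real image ⇒ d_i = +162 cm.
1/f = 1/d_o + 1/d_i = 1/(84.0) + 1/(162) = 0.01808, so f = 55.3 cm.
Since f is positive, the mirror is concave.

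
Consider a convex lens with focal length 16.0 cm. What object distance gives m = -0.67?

39.9 cm

m = −d_i/d_o ⇒ d_i = −m·d_o.
1/f = 1/d_o + 1/d_i = 1/d_o − 1/(m·d_o) = (1 − 1/m)/d_o, so d_o = f(1 − 1/m) = (16.00)(1 − 1/(-0.67)) = 39.9 cm.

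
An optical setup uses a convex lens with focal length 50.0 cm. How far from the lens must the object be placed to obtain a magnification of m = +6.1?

41.8 cm

m = −d_i/d_o ⇒ d_i = −m·d_o.
1/f = 1/d_o + 1/d_i = 1/d_o − 1/(m·d_o) = (1 − 1/m)/d_o, so d_o = f(1 − 1/m) = (50.00)(1 − 1/(+6.1)) = 41.8 cm.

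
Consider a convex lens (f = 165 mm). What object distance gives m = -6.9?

m = −d_i/d_o ⇒ d_i = −m·d_o.
1/f = 1/d_o + 1/d_i = 1/d_o − 1/(m·d_o) = (1 − 1/m)/d_o, so d_o = f(1 − 1/m) = (165.0)(1 − 1/(-6.9)) = 189 mm.

189 mm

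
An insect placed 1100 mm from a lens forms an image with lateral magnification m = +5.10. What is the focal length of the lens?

f = 1370 mm (converging)

m = −d_i/d_o ⇒ d_i = −m·d_o = −(+5.10)·(1100) = -5610 mm.
1/f = 1/d_o + 1/d_i = 1/(1100) + 1/(-5610) = 0.0007308, so f = 1370 mm.
Since f is positive, the lens is converging.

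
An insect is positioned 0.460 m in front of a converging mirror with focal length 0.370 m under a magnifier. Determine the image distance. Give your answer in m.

Mirror equation: 1/d_i = 1/f − 1/d_o = 1/(0.3700) − 1/(0.460) = 2.703 − 2.174 = 0.5288, so d_i = 1.89 m.
The image is real, inverted and enlarged, in front of the mirror.

1.89 m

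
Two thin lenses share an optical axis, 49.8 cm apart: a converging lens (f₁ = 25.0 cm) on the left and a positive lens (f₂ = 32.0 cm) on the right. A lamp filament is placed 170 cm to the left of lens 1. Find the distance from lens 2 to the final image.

Lens 1: 1/d_i1 = 1/f₁ − 1/d_o1 = 1/(25.0) − 1/(170) = 0.03412, so d_i1 = 29.31 cm.
The intermediate image is 29.31 cm to the right of lens 1, which is 49.8 − (29.31) = 20.49 cm to the left of lens 2, so d_o2 = +20.49 cm.
Lens 2: 1/d_i2 = 1/f₂ − 1/d_o2 = 1/(32.0) − 1/(20.49) = -0.01755, so d_i2 = -57.0 cm.
The final image is virtual, 57.0 cm to the left of lens 2 (overall magnification ≈ -0.48).

57.0 cm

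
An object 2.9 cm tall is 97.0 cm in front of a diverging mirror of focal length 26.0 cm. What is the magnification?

m = +0.211

For a diverging mirror, f = -26.0 cm.
1/d_i = 1/f − 1/d_o = 1/(-26.00) − 1/(97.0) = -0.04877, so d_i = -20.50 cm.
m = −d_i/d_o = −(-20.50)/(97.0) = +0.211.
The image is virtual, upright and reduced, behind the mirror.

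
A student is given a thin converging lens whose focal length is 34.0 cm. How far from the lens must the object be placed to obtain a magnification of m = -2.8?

46.1 cm

m = −d_i/d_o ⇒ d_i = −m·d_o.
1/f = 1/d_o + 1/d_i = 1/d_o − 1/(m·d_o) = (1 − 1/m)/d_o, so d_o = f(1 − 1/m) = (34.00)(1 − 1/(-2.8)) = 46.1 cm.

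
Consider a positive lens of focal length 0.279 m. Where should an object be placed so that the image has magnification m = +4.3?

0.214 m

m = −d_i/d_o ⇒ d_i = −m·d_o.
1/f = 1/d_o + 1/d_i = 1/d_o − 1/(m·d_o) = (1 − 1/m)/d_o, so d_o = f(1 − 1/m) = (0.2790)(1 − 1/(+4.3)) = 0.214 m.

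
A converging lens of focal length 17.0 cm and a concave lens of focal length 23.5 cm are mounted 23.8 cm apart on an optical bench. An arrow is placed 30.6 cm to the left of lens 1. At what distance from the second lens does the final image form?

37.5 cm

Lens 1: 1/d_i1 = 1/f₁ − 1/d_o1 = 1/(17.0) − 1/(30.6) = 0.02614, so d_i1 = 38.25 cm.
The intermediate image is 38.25 cm to the right of lens 1, which lies 14.45 cm to the right of lens 2 — a virtual object — so d_o2 = −14.45 cm.
Lens 2 is diverging, so f₂ = −23.5 cm.
Lens 2: 1/d_i2 = 1/f₂ − 1/d_o2 = 1/(-23.5) − 1/(-14.45) = 0.02665, so d_i2 = 37.5 cm.
The final image is real, 37.5 cm to the right of lens 2 (overall magnification ≈ -3.2).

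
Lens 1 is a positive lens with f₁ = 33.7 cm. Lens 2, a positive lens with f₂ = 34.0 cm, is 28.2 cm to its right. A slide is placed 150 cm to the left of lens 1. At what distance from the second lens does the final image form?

Lens 1: 1/d_i1 = 1/f₁ − 1/d_o1 = 1/(33.7) − 1/(150) = 0.02301, so d_i1 = 43.47 cm.
The intermediate image is 43.47 cm to the right of lens 1, which lies 15.27 cm to the right of lens 2 — a virtual object — so d_o2 = −15.27 cm.
Lens 2: 1/d_i2 = 1/f₂ − 1/d_o2 = 1/(34.0) − 1/(-15.27) = 0.09490, so d_i2 = 10.5 cm.
The final image is real, 10.5 cm to the right of lens 2 (overall magnification ≈ -0.20).

10.5 cm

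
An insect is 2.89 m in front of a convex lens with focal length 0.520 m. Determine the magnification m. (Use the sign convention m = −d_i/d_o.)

m = -0.219

1/d_i = 1/f − 1/d_o = 1/(0.5200) − 1/(2.89) = 1.577, so d_i = 0.6341 m.
m = −d_i/d_o = −(0.6341)/(2.89) = -0.219.
The image is real, inverted and reduced, on the far side of the lens.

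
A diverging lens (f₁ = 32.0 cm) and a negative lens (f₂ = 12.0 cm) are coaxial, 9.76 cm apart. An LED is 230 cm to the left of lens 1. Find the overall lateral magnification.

m = +0.0294

f₁ = −32.0 cm (diverging).
Lens 1: 1/d_i1 = 1/(-32.0) − 1/(230) = -0.03560, so d_i1 = -28.09 cm; m₁ = −d_i1/d_o1 = +0.1221.
d_o2 = 9.76 − (-28.09) = 37.85 cm.
f₂ = −12.0 cm (diverging).
Lens 2: 1/d_i2 = 1/(-12.0) − 1/(37.85) = -0.1098, so d_i2 = -9.111 cm; m₂ = −d_i2/d_o2 = +0.2407.
m = m₁·m₂ = (+0.1221)(+0.2407) = +0.0294.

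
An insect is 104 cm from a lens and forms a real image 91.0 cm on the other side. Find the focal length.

Real image ⇒ d_i = +91.0 cm.
1/f = 1/d_o + 1/d_i = 1/(104) + 1/(91.0) = 0.02060, so f = 48.5 cm.
Since f is positive, the lens is converging.

f = 48.5 cm (converging)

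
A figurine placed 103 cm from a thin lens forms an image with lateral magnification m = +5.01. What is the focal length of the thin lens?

m = −d_i/d_o ⇒ d_i = −m·d_o = −(+5.01)·(103) = -516.0 cm.
1/f = 1/d_o + 1/d_i = 1/(103) + 1/(-516.0) = 0.007771, so f = 129 cm.
Since f is positive, the thin lens is converging.

f = 129 cm (converging)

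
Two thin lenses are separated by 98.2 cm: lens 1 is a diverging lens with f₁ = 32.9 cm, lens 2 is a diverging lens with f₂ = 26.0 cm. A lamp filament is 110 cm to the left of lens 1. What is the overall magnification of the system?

m = +0.0400

f₁ = −32.9 cm (diverging).
Lens 1: 1/d_i1 = 1/(-32.9) − 1/(110) = -0.03949, so d_i1 = -25.33 cm; m₁ = −d_i1/d_o1 = +0.2303.
d_o2 = 98.2 − (-25.33) = 123.5 cm.
f₂ = −26.0 cm (diverging).
Lens 2: 1/d_i2 = 1/(-26.0) − 1/(123.5) = -0.04656, so d_i2 = -21.48 cm; m₂ = −d_i2/d_o2 = +0.1739.
m = m₁·m₂ = (+0.2303)(+0.1739) = +0.0400.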